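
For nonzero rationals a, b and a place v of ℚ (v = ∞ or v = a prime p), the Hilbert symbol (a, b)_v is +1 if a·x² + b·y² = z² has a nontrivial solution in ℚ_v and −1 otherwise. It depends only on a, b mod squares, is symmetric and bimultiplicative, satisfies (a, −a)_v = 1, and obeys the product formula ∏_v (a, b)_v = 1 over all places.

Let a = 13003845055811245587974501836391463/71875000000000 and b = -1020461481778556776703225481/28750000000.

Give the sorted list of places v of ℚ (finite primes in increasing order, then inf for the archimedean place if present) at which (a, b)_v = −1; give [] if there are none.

(a, b) ≡ (836418, -46046) mod (ℚ^×)²; places V = {2, 3, 5, 7, 11, 13, 19, 23, 29, 41, ∞}.
(a,b)_3: α=5, u≡1; β=4, v≡1 (mod 3); (1|3)=+1, (1|3)=+1; sign (−1)^0·+1^4·+1^5 = +1.
(a,b)_13: α=4, u≡11; β=3, v≡11 (mod 13); (11|13)=-1, (11|13)=-1; sign (−1)^0·-1^3·-1^4 = -1.
(a,b)_11: α=9, u≡7; β=7, v≡9 (mod 11); (7|11)=-1, (9|11)=+1; sign (−1)^1·-1^7·+1^9 = +1.
(a,b)_7: α=0, u≡2; β=3, v≡1 (mod 7); (2|7)=+1, (1|7)=+1; sign (−1)^0·+1^3·+1^0 = +1.
(a,b)_23: α=-1, u≡4; β=-1, v≡7 (mod 23); (4|23)=+1, (7|23)=-1; sign (−1)^1·+1^-1·-1^-1 = +1.
(a,b)_5: α=-14, u≡3; β=-10, v≡1 (mod 5); (3|5)=-1, (1|5)=+1; sign (−1)^0·-1^-10·+1^-14 = +1.
(a,b)_19: α=3, u≡12; β=2, v≡13 (mod 19); (12|19)=-1, (13|19)=-1; sign (−1)^0·-1^2·-1^3 = -1.
(a,b)_2: α=-9, β=-7; u≡1, v≡1 (mod 8); ε(u)ε(v)=0·0, αω(v)=-9·0, βω(u)=-7·0; sum ≡ 0  ⇒  +1.
(a,b)_∞: sgn(836418)=+, sgn(-46046)=−, so +1.
(a,b)_29: α=3, u≡22; β=2, v≡28 (mod 29); (22|29)=+1, (28|29)=+1; sign (−1)^0·+1^2·+1^3 = +1.
(a,b)_41: α=6, u≡18; β=4, v≡14 (mod 41); (18|41)=+1, (14|41)=-1; sign (−1)^0·+1^4·-1^6 = +1.
(836418, -46046 / ℚ) ramifies at {13, 19}: a division algebra.

[13, 19]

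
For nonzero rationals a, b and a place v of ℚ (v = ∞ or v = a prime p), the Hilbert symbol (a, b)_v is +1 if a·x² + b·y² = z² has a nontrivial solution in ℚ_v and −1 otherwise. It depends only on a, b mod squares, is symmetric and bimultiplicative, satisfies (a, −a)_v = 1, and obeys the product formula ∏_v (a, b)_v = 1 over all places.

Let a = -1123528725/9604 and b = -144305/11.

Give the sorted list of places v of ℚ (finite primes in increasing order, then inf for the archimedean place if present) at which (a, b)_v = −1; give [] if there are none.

[3, 17, 43, inf]

(a, b) ≡ (-554829, -32395) mod (ℚ^×)²; places V = {2, 3, 5, 7, 11, 17, 19, 23, 31, 43, ∞}.
(a,b)_31: α=0, u≡16; β=1, v≡8 (mod 31); (16|31)=+1, (8|31)=+1; sign (−1)^0·+1^1·+1^0 = +1.
(a,b)_43: α=1, u≡25; β=0, v≡12 (mod 43); (25|43)=+1, (12|43)=-1; sign (−1)^0·+1^0·-1^1 = -1.
(a,b)_11: α=1, u≡7; β=-1, v≡4 (mod 11); (7|11)=-1, (4|11)=+1; sign (−1)^1·-1^-1·+1^1 = +1.
(a,b)_3: α=5, u≡1; β=0, v≡2 (mod 3); (1|3)=+1, (2|3)=-1; sign (−1)^0·+1^0·-1^5 = -1.
(a,b)_∞: sgn(-554829)=−, sgn(-32395)=−, so -1.
(a,b)_7: α=-4, u≡6; β=2, v≡4 (mod 7); (6|7)=-1, (4|7)=+1; sign (−1)^0·-1^2·+1^-4 = +1.
(a,b)_19: α=0, u≡11; β=1, v≡16 (mod 19); (11|19)=+1, (16|19)=+1; sign (−1)^0·+1^1·+1^0 = +1.
(a,b)_2: α=-2, β=0; u≡3, v≡5 (mod 8); ε(u)ε(v)=1·0, αω(v)=-2·1, βω(u)=0·1; sum ≡ 0  ⇒  +1.
(a,b)_23: α=1, u≡18; β=0, v≡6 (mod 23); (18|23)=+1, (6|23)=+1; sign (−1)^0·+1^0·+1^1 = +1.
(a,b)_5: α=2, u≡4; β=1, v≡4 (mod 5); (4|5)=+1, (4|5)=+1; sign (−1)^0·+1^1·+1^2 = +1.
(a,b)_17: α=1, u≡11; β=0, v≡10 (mod 17); (11|17)=-1, (10|17)=-1; sign (−1)^0·-1^0·-1^1 = -1.
Ram(-554829, -32395) = {3, 17, 43, ∞}; no ℚ_3-point on the conic.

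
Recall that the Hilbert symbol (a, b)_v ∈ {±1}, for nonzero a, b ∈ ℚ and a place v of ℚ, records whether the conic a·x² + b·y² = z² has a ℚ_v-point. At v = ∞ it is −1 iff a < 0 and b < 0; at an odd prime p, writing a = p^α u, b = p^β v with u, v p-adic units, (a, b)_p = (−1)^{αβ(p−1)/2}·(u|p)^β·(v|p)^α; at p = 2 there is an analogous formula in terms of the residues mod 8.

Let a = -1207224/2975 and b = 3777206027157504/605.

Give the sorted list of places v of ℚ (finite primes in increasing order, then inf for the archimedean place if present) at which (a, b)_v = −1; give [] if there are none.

Mod squares: a ≡ -5474, b ≡ 230. Check v ∈ {∞, 2, 3, 5, 7, 11, 17, 19, 23}.
v=11: a=11^0·(≡3), b=11^-2·(≡8) mod 11; (3|11)=+1, (8|11)=-1; (−1)^{0·-2·5}·(+1)^-2·(-1)^0 = +1.
v=∞: -5474 < 0 and 230 > 0  ⇒  (a,b)_∞ = +1.
v=23: a=23^1·(≡17), b=23^3·(≡7) mod 23; (17|23)=-1, (7|23)=-1; (−1)^{1·3·11}·(-1)^3·(-1)^1 = -1.
v=19: a=19^0·(≡5), b=19^2·(≡12) mod 19; (5|19)=+1, (12|19)=-1; (−1)^{0·2·9}·(+1)^2·(-1)^0 = +1.
v=3: a=3^8·(≡1), b=3^8·(≡2) mod 3; (1|3)=+1, (2|3)=-1; (−1)^{8·8·1}·(+1)^8·(-1)^8 = +1.
v=7: a=7^-1·(≡2), b=7^0·(≡6) mod 7; (2|7)=+1, (6|7)=-1; (−1)^{-1·0·3}·(+1)^0·(-1)^-1 = -1.
v=2: v_2(a)=3, v_2(b)=17; units ≡ 7, 3 (mod 8); ε·ε+αω+βω = 1·1+3·1+17·0 ≡ 0  ⇒  (a,b)_2 = +1.
v=5: a=5^-2·(≡4), b=5^-1·(≡4) mod 5; (4|5)=+1, (4|5)=+1; (−1)^{-2·-1·2}·(+1)^-1·(+1)^-2 = +1.
v=17: a=17^-1·(≡13), b=17^0·(≡4) mod 17; (13|17)=+1, (4|17)=+1; (−1)^{-1·0·8}·(+1)^0·(+1)^-1 = +1.
(-5474, 230 / ℚ) ramifies at {7, 23}: a division algebra.

[7, 23]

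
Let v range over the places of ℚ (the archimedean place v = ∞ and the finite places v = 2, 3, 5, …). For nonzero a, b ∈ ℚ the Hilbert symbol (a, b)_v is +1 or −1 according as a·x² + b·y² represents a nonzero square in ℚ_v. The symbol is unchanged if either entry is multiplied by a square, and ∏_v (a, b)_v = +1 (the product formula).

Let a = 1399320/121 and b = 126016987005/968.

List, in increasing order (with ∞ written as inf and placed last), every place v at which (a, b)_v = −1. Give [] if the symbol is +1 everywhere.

Mod squares: a ≡ 230, b ≡ 20010. Check v ∈ {∞, 2, 3, 5, 7, 11, 13, 23, 29}.
v=13: a=13^2·(≡3), b=13^4·(≡3) mod 13; (3|13)=+1, (3|13)=+1; (−1)^{2·4·6}·(+1)^4·(+1)^2 = +1.
v=7: a=7^0·(≡3), b=7^2·(≡2) mod 7; (3|7)=-1, (2|7)=+1; (−1)^{0·2·3}·(-1)^2·(+1)^0 = +1.
v=11: a=11^-2·(≡10), b=11^-2·(≡1) mod 11; (10|11)=-1, (1|11)=+1; (−1)^{-2·-2·5}·(-1)^-2·(+1)^-2 = +1.
v=29: a=29^0·(≡14), b=29^1·(≡25) mod 29; (14|29)=-1, (25|29)=+1; (−1)^{0·1·14}·(-1)^1·(+1)^0 = -1.
v=23: a=23^1·(≡20), b=23^1·(≡20) mod 23; (20|23)=-1, (20|23)=-1; (−1)^{1·1·11}·(-1)^1·(-1)^1 = -1.
v=5: a=5^1·(≡4), b=5^1·(≡2) mod 5; (4|5)=+1, (2|5)=-1; (−1)^{1·1·2}·(+1)^1·(-1)^1 = -1.
v=3: a=3^2·(≡2), b=3^3·(≡1) mod 3; (2|3)=-1, (1|3)=+1; (−1)^{2·3·1}·(-1)^3·(+1)^2 = -1.
v=2: v_2(a)=3, v_2(b)=-3; units ≡ 3, 5 (mod 8); ε·ε+αω+βω = 1·0+3·1+-3·1 ≡ 0  ⇒  (a,b)_2 = +1.
v=∞: 230 > 0 and 20010 > 0  ⇒  (a,b)_∞ = +1.
|Ram(230, 20010)| = 4, even; anisotropic at {3, 5, 23, 29}.

[3, 5, 23, 29]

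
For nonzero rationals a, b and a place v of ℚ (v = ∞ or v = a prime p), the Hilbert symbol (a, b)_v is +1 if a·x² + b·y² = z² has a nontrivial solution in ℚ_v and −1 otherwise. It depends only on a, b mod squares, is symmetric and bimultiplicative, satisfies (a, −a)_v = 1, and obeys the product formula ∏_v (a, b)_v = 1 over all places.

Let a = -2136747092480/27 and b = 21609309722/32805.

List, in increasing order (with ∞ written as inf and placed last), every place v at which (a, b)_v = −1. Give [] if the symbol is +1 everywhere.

(a, b) ≡ (-510, 13090) mod (ℚ^×)²; places V = {2, 3, 5, 7, 11, 13, 17, ∞}.
(a,b)_5: α=1, u≡2; β=-1, v≡2 (mod 5); (2|5)=-1, (2|5)=-1; sign (−1)^0·-1^-1·-1^1 = +1.
(a,b)_7: α=4, u≡2; β=1, v≡2 (mod 7); (2|7)=+1, (2|7)=+1; sign (−1)^0·+1^1·+1^4 = +1.
(a,b)_11: α=2, u≡8; β=1, v≡2 (mod 11); (8|11)=-1, (2|11)=-1; sign (−1)^0·-1^1·-1^2 = -1.
(a,b)_13: α=2, u≡1; β=4, v≡9 (mod 13); (1|13)=+1, (9|13)=+1; sign (−1)^0·+1^4·+1^2 = +1.
(a,b)_17: α=1, u≡8; β=3, v≡10 (mod 17); (8|17)=+1, (10|17)=-1; sign (−1)^0·+1^3·-1^1 = -1.
(a,b)_3: α=-3, u≡1; β=-8, v≡1 (mod 3); (1|3)=+1, (1|3)=+1; sign (−1)^0·+1^-8·+1^-3 = +1.
(a,b)_∞: sgn(-510)=−, sgn(13090)=+, so +1.
(a,b)_2: α=9, β=1; u≡1, v≡1 (mod 8); ε(u)ε(v)=0·0, αω(v)=9·0, βω(u)=1·0; sum ≡ 0  ⇒  +1.
Ram(-510, 13090) = {11, 17}; no ℚ_11-point on the conic.

[11, 17]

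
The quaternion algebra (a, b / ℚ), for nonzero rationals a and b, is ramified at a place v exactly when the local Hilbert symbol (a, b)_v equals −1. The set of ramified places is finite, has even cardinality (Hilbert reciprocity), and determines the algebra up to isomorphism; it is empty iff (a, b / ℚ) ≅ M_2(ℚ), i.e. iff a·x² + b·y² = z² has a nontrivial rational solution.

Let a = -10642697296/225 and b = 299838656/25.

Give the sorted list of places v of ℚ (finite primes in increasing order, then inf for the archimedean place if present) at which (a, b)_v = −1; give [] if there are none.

(a, b) ≡ (-112189, 16211) mod (ℚ^×)²; places V = {2, 3, 5, 7, 11, 13, 17, 29, 31, 43, 47, ∞}.
(a,b)_13: α=0, u≡4; β=1, v≡10 (mod 13); (4|13)=+1, (10|13)=+1; sign (−1)^0·+1^1·+1^0 = +1.
(a,b)_43: α=0, u≡16; β=1, v≡32 (mod 43); (16|43)=+1, (32|43)=-1; sign (−1)^0·+1^1·-1^0 = +1.
(a,b)_17: α=0, u≡11; β=2, v≡12 (mod 17); (11|17)=-1, (12|17)=-1; sign (−1)^0·-1^2·-1^0 = +1.
(a,b)_3: α=-2, u≡2; β=0, v≡2 (mod 3); (2|3)=-1, (2|3)=-1; sign (−1)^0·-1^0·-1^-2 = +1.
(a,b)_5: α=-2, u≡1; β=-2, v≡1 (mod 5); (1|5)=+1, (1|5)=+1; sign (−1)^0·+1^-2·+1^-2 = +1.
(a,b)_7: α=3, u≡5; β=0, v≡3 (mod 7); (5|7)=-1, (3|7)=-1; sign (−1)^0·-1^0·-1^3 = -1.
(a,b)_∞: sgn(-112189)=−, sgn(16211)=+, so +1.
(a,b)_2: α=4, β=6; u≡3, v≡3 (mod 8); ε(u)ε(v)=1·1, αω(v)=4·1, βω(u)=6·1; sum ≡ 1  ⇒  -1.
(a,b)_29: α=0, u≡8; β=1, v≡12 (mod 29); (8|29)=-1, (12|29)=-1; sign (−1)^0·-1^1·-1^0 = -1.
(a,b)_11: α=3, u≡1; β=0, v≡6 (mod 11); (1|11)=+1, (6|11)=-1; sign (−1)^0·+1^0·-1^3 = -1.
(a,b)_31: α=1, u≡4; β=0, v≡17 (mod 31); (4|31)=+1, (17|31)=-1; sign (−1)^0·+1^0·-1^1 = -1.
(a,b)_47: α=1, u≡29; β=0, v≡43 (mod 47); (29|47)=-1, (43|47)=-1; sign (−1)^0·-1^0·-1^1 = -1.
|Ram(-112189, 16211)| = 6, even; anisotropic at {2, 7, 11, 29, 31, 47}.

[2, 7, 11, 29, 31, 47]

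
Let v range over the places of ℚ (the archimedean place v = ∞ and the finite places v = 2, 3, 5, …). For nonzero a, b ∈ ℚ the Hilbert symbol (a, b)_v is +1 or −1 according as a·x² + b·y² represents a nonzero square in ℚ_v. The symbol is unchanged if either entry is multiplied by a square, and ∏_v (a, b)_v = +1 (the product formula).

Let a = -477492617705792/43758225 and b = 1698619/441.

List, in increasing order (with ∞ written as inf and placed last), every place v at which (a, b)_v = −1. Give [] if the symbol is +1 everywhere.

[2, 23]

(a, b) ≡ (-437, 19) mod (ℚ^×)²; places V = {2, 3, 5, 7, 13, 19, 23, ∞}.
(a,b)_13: α=2, u≡8; β=2, v≡11 (mod 13); (8|13)=-1, (11|13)=-1; sign (−1)^0·-1^2·-1^2 = +1.
(a,b)_23: α=5, u≡9; β=2, v≡15 (mod 23); (9|23)=+1, (15|23)=-1; sign (−1)^0·+1^2·-1^5 = -1.
(a,b)_7: α=-4, u≡1; β=-2, v≡3 (mod 7); (1|7)=+1, (3|7)=-1; sign (−1)^0·+1^-2·-1^-4 = +1.
(a,b)_5: α=-2, u≡2; β=0, v≡4 (mod 5); (2|5)=-1, (4|5)=+1; sign (−1)^0·-1^0·+1^-2 = +1.
(a,b)_2: α=6, β=0; u≡3, v≡3 (mod 8); ε(u)ε(v)=1·1, αω(v)=6·1, βω(u)=0·1; sum ≡ 1  ⇒  -1.
(a,b)_∞: sgn(-437)=−, sgn(19)=+, so +1.
(a,b)_19: α=3, u≡18; β=1, v≡11 (mod 19); (18|19)=-1, (11|19)=+1; sign (−1)^1·-1^1·+1^3 = +1.
(a,b)_3: α=-6, u≡1; β=-2, v≡1 (mod 3); (1|3)=+1, (1|3)=+1; sign (−1)^0·+1^-2·+1^-6 = +1.
Ram(-437, 19) = {2, 23}; no ℚ_2-point on the conic.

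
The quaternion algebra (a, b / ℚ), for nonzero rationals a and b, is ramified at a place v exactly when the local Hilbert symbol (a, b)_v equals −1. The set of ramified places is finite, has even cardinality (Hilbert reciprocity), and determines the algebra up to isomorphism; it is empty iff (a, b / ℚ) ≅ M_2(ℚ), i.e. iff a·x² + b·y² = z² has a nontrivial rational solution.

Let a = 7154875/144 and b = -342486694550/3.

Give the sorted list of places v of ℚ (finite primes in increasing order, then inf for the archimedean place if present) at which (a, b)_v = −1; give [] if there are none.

[17, 43]

(a, b) ≡ (286195, -339656226) mod (ℚ^×)²; places V = {2, 3, 5, 7, 11, 13, 17, 23, 37, 43, ∞}.
(a,b)_5: α=3, u≡1; β=2, v≡1 (mod 5); (1|5)=+1, (1|5)=+1; sign (−1)^0·+1^2·+1^3 = +1.
(a,b)_17: α=1, u≡5; β=1, v≡2 (mod 17); (5|17)=-1, (2|17)=+1; sign (−1)^0·-1^1·+1^1 = -1.
(a,b)_43: α=0, u≡7; β=1, v≡39 (mod 43); (7|43)=-1, (39|43)=-1; sign (−1)^0·-1^1·-1^0 = -1.
(a,b)_2: α=-4, β=1; u≡3, v≡7 (mod 8); ε(u)ε(v)=1·1, αω(v)=-4·0, βω(u)=1·1; sum ≡ 0  ⇒  +1.
(a,b)_7: α=1, u≡5; β=1, v≡1 (mod 7); (5|7)=-1, (1|7)=+1; sign (−1)^1·-1^1·+1^1 = +1.
(a,b)_11: α=0, u≡2; β=2, v≡1 (mod 11); (2|11)=-1, (1|11)=+1; sign (−1)^0·-1^2·+1^0 = +1.
(a,b)_23: α=0, u≡2; β=1, v≡15 (mod 23); (2|23)=+1, (15|23)=-1; sign (−1)^0·+1^1·-1^0 = +1.
(a,b)_∞: sgn(286195)=+, sgn(-339656226)=−, so +1.
(a,b)_13: α=1, u≡7; β=1, v≡11 (mod 13); (7|13)=-1, (11|13)=-1; sign (−1)^0·-1^1·-1^1 = +1.
(a,b)_37: α=1, u≡6; β=1, v≡13 (mod 37); (6|37)=-1, (13|37)=-1; sign (−1)^0·-1^1·-1^1 = +1.
(a,b)_3: α=-2, u≡1; β=-1, v≡1 (mod 3); (1|3)=+1, (1|3)=+1; sign (−1)^0·+1^-1·+1^-2 = +1.
Ram(286195, -339656226) = {17, 43}; no ℚ_17-point on the conic.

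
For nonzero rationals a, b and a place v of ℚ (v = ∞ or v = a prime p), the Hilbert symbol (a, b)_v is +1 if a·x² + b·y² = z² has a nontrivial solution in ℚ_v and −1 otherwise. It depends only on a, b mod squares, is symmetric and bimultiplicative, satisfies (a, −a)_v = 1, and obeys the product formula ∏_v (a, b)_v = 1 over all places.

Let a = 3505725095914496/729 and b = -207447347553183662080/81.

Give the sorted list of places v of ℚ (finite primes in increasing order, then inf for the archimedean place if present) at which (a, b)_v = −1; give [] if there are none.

Mod squares: a ≡ 851, b ≡ -38554555. Check v ∈ {∞, 2, 3, 5, 7, 13, 17, 23, 37, 41}.
v=13: a=13^2·(≡11), b=13^3·(≡6) mod 13; (11|13)=-1, (6|13)=-1; (−1)^{2·3·6}·(-1)^3·(-1)^2 = -1.
v=∞: 851 > 0 and -38554555 < 0  ⇒  (a,b)_∞ = +1.
v=2: v_2(a)=10, v_2(b)=16; units ≡ 3, 5 (mod 8); ε·ε+αω+βω = 1·0+10·1+16·1 ≡ 0  ⇒  (a,b)_2 = +1.
v=23: a=23^1·(≡20), b=23^1·(≡18) mod 23; (20|23)=-1, (18|23)=+1; (−1)^{1·1·11}·(-1)^1·(+1)^1 = +1.
v=17: a=17^2·(≡8), b=17^3·(≡15) mod 17; (8|17)=+1, (15|17)=+1; (−1)^{2·3·8}·(+1)^3·(+1)^2 = +1.
v=37: a=37^1·(≡31), b=37^1·(≡12) mod 37; (31|37)=-1, (12|37)=+1; (−1)^{1·1·18}·(-1)^1·(+1)^1 = -1.
v=3: a=3^-6·(≡2), b=3^-4·(≡2) mod 3; (2|3)=-1, (2|3)=-1; (−1)^{-6·-4·1}·(-1)^-4·(-1)^-6 = +1.
v=5: a=5^0·(≡4), b=5^1·(≡4) mod 5; (4|5)=+1, (4|5)=+1; (−1)^{0·1·2}·(+1)^1·(+1)^0 = +1.
v=41: a=41^2·(≡25), b=41^3·(≡33) mod 41; (25|41)=+1, (33|41)=+1; (−1)^{2·3·20}·(+1)^3·(+1)^2 = +1.
v=7: a=7^2·(≡2), b=7^0·(≡3) mod 7; (2|7)=+1, (3|7)=-1; (−1)^{2·0·3}·(+1)^0·(-1)^2 = +1.
Ram(851, -38554555) = {13, 37}; no ℚ_13-point on the conic.

[13, 37]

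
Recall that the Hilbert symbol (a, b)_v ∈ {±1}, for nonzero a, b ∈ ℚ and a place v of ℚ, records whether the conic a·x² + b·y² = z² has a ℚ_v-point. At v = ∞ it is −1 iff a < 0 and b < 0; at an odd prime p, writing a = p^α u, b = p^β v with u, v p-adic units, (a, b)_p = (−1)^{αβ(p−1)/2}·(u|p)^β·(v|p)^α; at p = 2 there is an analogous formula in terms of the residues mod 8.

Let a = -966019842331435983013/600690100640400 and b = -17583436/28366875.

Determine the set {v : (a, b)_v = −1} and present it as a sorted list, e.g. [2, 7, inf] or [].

(a, b) ≡ (-13, -57) mod (ℚ^×)²; places V = {2, 3, 5, 13, 19, 37, 41, 53, ∞}.
(a,b)_41: α=-4, u≡13; β=-2, v≡20 (mod 41); (13|41)=-1, (20|41)=+1; sign (−1)^0·-1^-2·+1^-4 = +1.
(a,b)_5: α=-2, u≡2; β=-4, v≡2 (mod 5); (2|5)=-1, (2|5)=-1; sign (−1)^0·-1^-4·-1^-2 = +1.
(a,b)_∞: sgn(-13)=−, sgn(-57)=−, so -1.
(a,b)_53: α=2, u≡43; β=0, v≡1 (mod 53); (43|53)=+1, (1|53)=+1; sign (−1)^0·+1^0·+1^2 = +1.
(a,b)_2: α=-4, β=2; u≡3, v≡7 (mod 8); ε(u)ε(v)=1·1, αω(v)=-4·0, βω(u)=2·1; sum ≡ 1  ⇒  -1.
(a,b)_37: α=6, u≡14; β=2, v≡13 (mod 37); (14|37)=-1, (13|37)=-1; sign (−1)^0·-1^2·-1^6 = +1.
(a,b)_13: α=5, u≡9; β=2, v≡2 (mod 13); (9|13)=+1, (2|13)=-1; sign (−1)^0·+1^2·-1^5 = -1.
(a,b)_3: α=-12, u≡2; β=-3, v≡2 (mod 3); (2|3)=-1, (2|3)=-1; sign (−1)^0·-1^-3·-1^-12 = -1.
(a,b)_19: α=2, u≡17; β=1, v≡1 (mod 19); (17|19)=+1, (1|19)=+1; sign (−1)^0·+1^1·+1^2 = +1.
Ram(-13, -57) = {2, 3, 13, ∞}; no ℚ_2-point on the conic.

[2, 3, 13, inf]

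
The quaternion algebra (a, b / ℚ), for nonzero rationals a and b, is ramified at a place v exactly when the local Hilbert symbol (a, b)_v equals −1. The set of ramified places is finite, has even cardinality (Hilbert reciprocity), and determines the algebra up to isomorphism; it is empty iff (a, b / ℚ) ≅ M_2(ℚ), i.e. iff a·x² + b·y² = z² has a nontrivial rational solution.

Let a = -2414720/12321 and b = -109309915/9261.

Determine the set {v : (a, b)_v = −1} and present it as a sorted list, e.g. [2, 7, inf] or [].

(a, b) ≡ (-770, -15015) mod (ℚ^×)²; places V = {2, 3, 5, 7, 11, 13, 17, 23, 37, ∞}.
(a,b)_7: α=3, u≡2; β=-3, v≡1 (mod 7); (2|7)=+1, (1|7)=+1; sign (−1)^1·+1^-3·+1^3 = -1.
(a,b)_5: α=1, u≡1; β=1, v≡2 (mod 5); (1|5)=+1, (2|5)=-1; sign (−1)^0·+1^1·-1^1 = -1.
(a,b)_2: α=7, β=0; u≡7, v≡1 (mod 8); ε(u)ε(v)=1·0, αω(v)=7·0, βω(u)=0·0; sum ≡ 0  ⇒  +1.
(a,b)_13: α=0, u≡3; β=1, v≡2 (mod 13); (3|13)=+1, (2|13)=-1; sign (−1)^0·+1^1·-1^0 = +1.
(a,b)_37: α=-2, u≡30; β=0, v≡10 (mod 37); (30|37)=+1, (10|37)=+1; sign (−1)^0·+1^0·+1^-2 = +1.
(a,b)_3: α=-2, u≡1; β=-3, v≡2 (mod 3); (1|3)=+1, (2|3)=-1; sign (−1)^0·+1^-3·-1^-2 = +1.
(a,b)_17: α=0, u≡10; β=2, v≡9 (mod 17); (10|17)=-1, (9|17)=+1; sign (−1)^0·-1^2·+1^0 = +1.
(a,b)_11: α=1, u≡7; β=1, v≡8 (mod 11); (7|11)=-1, (8|11)=-1; sign (−1)^1·-1^1·-1^1 = -1.
(a,b)_23: α=0, u≡6; β=2, v≡9 (mod 23); (6|23)=+1, (9|23)=+1; sign (−1)^0·+1^2·+1^0 = +1.
(a,b)_∞: sgn(-770)=−, sgn(-15015)=−, so -1.
Ram(-770, -15015) = {5, 7, 11, ∞}; no ℚ_5-point on the conic.

[5, 7, 11, inf]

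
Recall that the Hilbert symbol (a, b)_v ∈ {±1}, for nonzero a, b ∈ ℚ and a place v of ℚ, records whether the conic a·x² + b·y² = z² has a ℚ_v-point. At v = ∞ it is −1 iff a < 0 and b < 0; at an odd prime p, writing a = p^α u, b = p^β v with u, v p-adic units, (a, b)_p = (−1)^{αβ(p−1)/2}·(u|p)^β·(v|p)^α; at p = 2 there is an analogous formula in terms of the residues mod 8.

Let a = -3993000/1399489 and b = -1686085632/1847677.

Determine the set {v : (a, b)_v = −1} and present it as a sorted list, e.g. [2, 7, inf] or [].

[3, 7, 13, inf]

(a, b) ≡ (-330, -546) mod (ℚ^×)²; places V = {2, 3, 5, 7, 11, 13, 29, ∞}.
(a,b)_2: α=3, β=13; u≡3, v≡7 (mod 8); ε(u)ε(v)=1·1, αω(v)=3·0, βω(u)=13·1; sum ≡ 0  ⇒  +1.
(a,b)_∞: sgn(-330)=−, sgn(-546)=−, so -1.
(a,b)_5: α=3, u≡4; β=0, v≡4 (mod 5); (4|5)=+1, (4|5)=+1; sign (−1)^0·+1^0·+1^3 = +1.
(a,b)_11: α=3, u≡1; β=2, v≡3 (mod 11); (1|11)=+1, (3|11)=+1; sign (−1)^0·+1^2·+1^3 = +1.
(a,b)_3: α=1, u≡1; β=5, v≡1 (mod 3); (1|3)=+1, (1|3)=+1; sign (−1)^1·+1^5·+1^1 = -1.
(a,b)_7: α=-2, u≡3; β=1, v≡6 (mod 7); (3|7)=-1, (6|7)=-1; sign (−1)^0·-1^1·-1^-2 = -1.
(a,b)_29: α=0, u≡18; β=-2, v≡16 (mod 29); (18|29)=-1, (16|29)=+1; sign (−1)^0·-1^-2·+1^0 = +1.
(a,b)_13: α=-4, u≡8; β=-3, v≡9 (mod 13); (8|13)=-1, (9|13)=+1; sign (−1)^0·-1^-3·+1^-4 = -1.
|Ram(-330, -546)| = 4, even; anisotropic at {3, 7, 13, ∞}.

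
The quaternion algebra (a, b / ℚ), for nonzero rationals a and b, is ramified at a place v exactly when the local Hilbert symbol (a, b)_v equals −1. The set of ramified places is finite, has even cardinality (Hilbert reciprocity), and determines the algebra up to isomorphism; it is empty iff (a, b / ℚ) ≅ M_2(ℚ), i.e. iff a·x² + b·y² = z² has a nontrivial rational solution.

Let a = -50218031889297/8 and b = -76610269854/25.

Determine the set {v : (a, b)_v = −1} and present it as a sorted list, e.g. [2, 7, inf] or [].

[3, inf]

Mod squares: a ≡ -34, b ≡ -44574. Check v ∈ {∞, 2, 3, 5, 17, 19, 23}.
v=3: a=3^4·(≡2), b=3^3·(≡1) mod 3; (2|3)=-1, (1|3)=+1; (−1)^{4·3·1}·(-1)^3·(+1)^4 = -1.
v=5: a=5^0·(≡1), b=5^-2·(≡1) mod 5; (1|5)=+1, (1|5)=+1; (−1)^{0·-2·2}·(+1)^-2·(+1)^0 = +1.
v=17: a=17^1·(≡15), b=17^1·(≡15) mod 17; (15|17)=+1, (15|17)=+1; (−1)^{1·1·8}·(+1)^1·(+1)^1 = +1.
v=2: v_2(a)=-3, v_2(b)=1; units ≡ 7, 1 (mod 8); ε·ε+αω+βω = 1·0+-3·0+1·0 ≡ 0  ⇒  (a,b)_2 = +1.
v=23: a=23^4·(≡4), b=23^3·(≡5) mod 23; (4|23)=+1, (5|23)=-1; (−1)^{4·3·11}·(+1)^3·(-1)^4 = +1.
v=19: a=19^4·(≡16), b=19^3·(≡12) mod 19; (16|19)=+1, (12|19)=-1; (−1)^{4·3·9}·(+1)^3·(-1)^4 = +1.
v=∞: -34 < 0 and -44574 < 0  ⇒  (a,b)_∞ = -1.
Ram(-34, -44574) = {3, ∞}; no ℚ_3-point on the conic.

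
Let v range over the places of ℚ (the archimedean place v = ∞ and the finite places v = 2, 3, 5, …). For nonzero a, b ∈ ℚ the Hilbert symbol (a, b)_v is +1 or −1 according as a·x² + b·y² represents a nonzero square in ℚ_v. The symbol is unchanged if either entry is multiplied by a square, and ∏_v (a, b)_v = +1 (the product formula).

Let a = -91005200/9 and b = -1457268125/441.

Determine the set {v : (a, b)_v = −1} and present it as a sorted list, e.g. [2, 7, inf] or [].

Mod squares: a ≡ -227513, b ≡ -2331629. Check v ∈ {∞, 2, 3, 5, 7, 11, 13, 29, 37, 41, 43, 53}.
v=7: a=7^0·(≡4), b=7^-2·(≡1) mod 7; (4|7)=+1, (1|7)=+1; (−1)^{0·-2·3}·(+1)^-2·(+1)^0 = +1.
v=37: a=37^1·(≡26), b=37^1·(≡29) mod 37; (26|37)=+1, (29|37)=-1; (−1)^{1·1·18}·(+1)^1·(-1)^1 = -1.
v=5: a=5^2·(≡3), b=5^4·(≡1) mod 5; (3|5)=-1, (1|5)=+1; (−1)^{2·4·2}·(-1)^4·(+1)^2 = +1.
v=53: a=53^0·(≡28), b=53^1·(≡30) mod 53; (28|53)=+1, (30|53)=-1; (−1)^{0·1·26}·(+1)^1·(-1)^0 = +1.
v=∞: -227513 < 0 and -2331629 < 0  ⇒  (a,b)_∞ = -1.
v=41: a=41^0·(≡9), b=41^1·(≡2) mod 41; (9|41)=+1, (2|41)=+1; (−1)^{0·1·20}·(+1)^1·(+1)^0 = +1.
v=13: a=13^1·(≡1), b=13^0·(≡1) mod 13; (1|13)=+1, (1|13)=+1; (−1)^{1·0·6}·(+1)^0·(+1)^1 = +1.
v=43: a=43^1·(≡21), b=43^0·(≡18) mod 43; (21|43)=+1, (18|43)=-1; (−1)^{1·0·21}·(+1)^0·(-1)^1 = -1.
v=2: v_2(a)=4, v_2(b)=0; units ≡ 7, 3 (mod 8); ε·ε+αω+βω = 1·1+4·1+0·0 ≡ 1  ⇒  (a,b)_2 = -1.
v=29: a=29^0·(≡15), b=29^1·(≡4) mod 29; (15|29)=-1, (4|29)=+1; (−1)^{0·1·14}·(-1)^1·(+1)^0 = -1.
v=11: a=11^1·(≡6), b=11^0·(≡6) mod 11; (6|11)=-1, (6|11)=-1; (−1)^{1·0·5}·(-1)^0·(-1)^1 = -1.
v=3: a=3^-2·(≡1), b=3^-2·(≡1) mod 3; (1|3)=+1, (1|3)=+1; (−1)^{-2·-2·1}·(+1)^-2·(+1)^-2 = +1.
(-227513, -2331629 / ℚ) ramifies at {2, 11, 29, 37, 43, ∞}: a division algebra.

[2, 11, 29, 37, 43, inf]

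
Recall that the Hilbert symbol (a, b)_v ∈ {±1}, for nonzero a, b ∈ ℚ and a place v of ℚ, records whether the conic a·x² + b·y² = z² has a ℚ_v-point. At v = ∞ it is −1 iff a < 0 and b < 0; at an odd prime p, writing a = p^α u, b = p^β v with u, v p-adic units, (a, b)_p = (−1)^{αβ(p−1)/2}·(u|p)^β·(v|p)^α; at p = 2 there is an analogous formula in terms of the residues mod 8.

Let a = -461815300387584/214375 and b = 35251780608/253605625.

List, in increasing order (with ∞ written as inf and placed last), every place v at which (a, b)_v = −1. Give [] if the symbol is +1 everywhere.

[2, 11, 17, 53]

(a, b) ≡ (-68613853, 583) mod (ℚ^×)²; places V = {2, 3, 5, 7, 11, 13, 17, 23, 43, 53, ∞}.
(a,b)_17: α=1, u≡3; β=0, v≡10 (mod 17); (3|17)=-1, (10|17)=-1; sign (−1)^0·-1^0·-1^1 = -1.
(a,b)_53: α=1, u≡51; β=1, v≡40 (mod 53); (51|53)=-1, (40|53)=+1; sign (−1)^0·-1^1·+1^1 = -1.
(a,b)_3: α=2, u≡2; β=10, v≡1 (mod 3); (2|3)=-1, (1|3)=+1; sign (−1)^0·-1^10·+1^2 = +1.
(a,b)_7: α=-3, u≡2; β=-4, v≡1 (mod 7); (2|7)=+1, (1|7)=+1; sign (−1)^0·+1^-4·+1^-3 = +1.
(a,b)_5: α=-4, u≡2; β=-4, v≡2 (mod 5); (2|5)=-1, (2|5)=-1; sign (−1)^0·-1^-4·-1^-4 = +1.
(a,b)_43: α=1, u≡1; β=0, v≡23 (mod 43); (1|43)=+1, (23|43)=+1; sign (−1)^0·+1^0·+1^1 = +1.
(a,b)_2: α=8, β=10; u≡3, v≡7 (mod 8); ε(u)ε(v)=1·1, αω(v)=8·0, βω(u)=10·1; sum ≡ 1  ⇒  -1.
(a,b)_11: α=3, u≡5; β=1, v≡1 (mod 11); (5|11)=+1, (1|11)=+1; sign (−1)^1·+1^1·+1^3 = -1.
(a,b)_∞: sgn(-68613853)=−, sgn(583)=+, so +1.
(a,b)_23: α=1, u≡6; β=0, v≡18 (mod 23); (6|23)=+1, (18|23)=+1; sign (−1)^0·+1^0·+1^1 = +1.
(a,b)_13: α=2, u≡1; β=-2, v≡2 (mod 13); (1|13)=+1, (2|13)=-1; sign (−1)^0·+1^-2·-1^2 = +1.
(-68613853, 583 / ℚ) ramifies at {2, 11, 17, 53}: a division algebra.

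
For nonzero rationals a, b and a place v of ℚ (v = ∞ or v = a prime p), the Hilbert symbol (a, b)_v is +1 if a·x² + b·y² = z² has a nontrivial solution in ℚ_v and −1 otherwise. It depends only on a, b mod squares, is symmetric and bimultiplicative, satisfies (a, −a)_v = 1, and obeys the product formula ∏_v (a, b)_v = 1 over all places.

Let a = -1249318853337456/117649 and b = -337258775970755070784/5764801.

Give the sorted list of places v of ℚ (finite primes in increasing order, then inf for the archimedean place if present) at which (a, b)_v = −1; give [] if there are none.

[11, 17, 23, inf]

(a, b) ≡ (-31, -176341) mod (ℚ^×)²; places V = {2, 3, 7, 11, 17, 23, 31, 41, ∞}.
(a,b)_3: α=4, u≡2; β=0, v≡2 (mod 3); (2|3)=-1, (2|3)=-1; sign (−1)^0·-1^0·-1^4 = +1.
(a,b)_7: α=-6, u≡1; β=-8, v≡5 (mod 7); (1|7)=+1, (5|7)=-1; sign (−1)^0·+1^-8·-1^-6 = +1.
(a,b)_31: α=1, u≡21; β=2, v≡7 (mod 31); (21|31)=-1, (7|31)=+1; sign (−1)^0·-1^2·+1^1 = +1.
(a,b)_11: α=2, u≡6; β=3, v≡8 (mod 11); (6|11)=-1, (8|11)=-1; sign (−1)^0·-1^3·-1^2 = -1.
(a,b)_41: α=2, u≡36; β=3, v≡18 (mod 41); (36|41)=+1, (18|41)=+1; sign (−1)^0·+1^3·+1^2 = +1.
(a,b)_17: α=2, u≡12; β=3, v≡14 (mod 17); (12|17)=-1, (14|17)=-1; sign (−1)^0·-1^3·-1^2 = -1.
(a,b)_2: α=4, β=6; u≡1, v≡3 (mod 8); ε(u)ε(v)=0·1, αω(v)=4·1, βω(u)=6·0; sum ≡ 0  ⇒  +1.
(a,b)_23: α=2, u≡11; β=3, v≡22 (mod 23); (11|23)=-1, (22|23)=-1; sign (−1)^0·-1^3·-1^2 = -1.
(a,b)_∞: sgn(-31)=−, sgn(-176341)=−, so -1.
Ram(-31, -176341) = {11, 17, 23, ∞}; no ℚ_11-point on the conic.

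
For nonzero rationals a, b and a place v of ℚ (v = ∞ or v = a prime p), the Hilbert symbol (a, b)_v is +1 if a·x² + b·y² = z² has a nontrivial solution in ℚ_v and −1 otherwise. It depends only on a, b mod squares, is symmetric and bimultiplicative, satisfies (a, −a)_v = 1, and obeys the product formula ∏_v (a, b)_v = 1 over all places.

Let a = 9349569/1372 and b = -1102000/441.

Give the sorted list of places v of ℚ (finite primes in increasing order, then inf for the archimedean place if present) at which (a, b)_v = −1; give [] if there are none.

[5, 7, 23, 29]

Mod squares: a ≡ 7567, b ≡ -2755. Check v ∈ {∞, 2, 3, 5, 7, 19, 23, 29, 31, 47}.
v=7: a=7^-3·(≡3), b=7^-2·(≡5) mod 7; (3|7)=-1, (5|7)=-1; (−1)^{-3·-2·3}·(-1)^-2·(-1)^-3 = -1.
v=19: a=19^0·(≡17), b=19^1·(≡16) mod 19; (17|19)=+1, (16|19)=+1; (−1)^{0·1·9}·(+1)^1·(+1)^0 = +1.
v=5: a=5^0·(≡2), b=5^3·(≡4) mod 5; (2|5)=-1, (4|5)=+1; (−1)^{0·3·2}·(-1)^3·(+1)^0 = -1.
v=31: a=31^2·(≡11), b=31^0·(≡16) mod 31; (11|31)=-1, (16|31)=+1; (−1)^{2·0·15}·(-1)^0·(+1)^2 = +1.
v=3: a=3^2·(≡1), b=3^-2·(≡2) mod 3; (1|3)=+1, (2|3)=-1; (−1)^{2·-2·1}·(+1)^-2·(-1)^2 = +1.
v=23: a=23^1·(≡20), b=23^0·(≡17) mod 23; (20|23)=-1, (17|23)=-1; (−1)^{1·0·11}·(-1)^0·(-1)^1 = -1.
v=2: v_2(a)=-2, v_2(b)=4; units ≡ 7, 5 (mod 8); ε·ε+αω+βω = 1·0+-2·1+4·0 ≡ 0  ⇒  (a,b)_2 = +1.
v=47: a=47^1·(≡13), b=47^0·(≡24) mod 47; (13|47)=-1, (24|47)=+1; (−1)^{1·0·23}·(-1)^0·(+1)^1 = +1.
v=29: a=29^0·(≡3), b=29^1·(≡8) mod 29; (3|29)=-1, (8|29)=-1; (−1)^{0·1·14}·(-1)^1·(-1)^0 = -1.
v=∞: 7567 > 0 and -2755 < 0  ⇒  (a,b)_∞ = +1.
Ram(7567, -2755) = {5, 7, 23, 29}; no ℚ_5-point on the conic.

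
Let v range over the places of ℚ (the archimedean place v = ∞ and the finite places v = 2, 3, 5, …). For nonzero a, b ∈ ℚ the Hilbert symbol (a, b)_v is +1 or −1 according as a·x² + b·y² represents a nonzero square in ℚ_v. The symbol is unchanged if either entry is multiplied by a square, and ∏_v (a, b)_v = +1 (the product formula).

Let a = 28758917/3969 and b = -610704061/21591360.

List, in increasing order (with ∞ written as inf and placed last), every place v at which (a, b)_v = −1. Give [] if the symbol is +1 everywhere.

[5, 17]

(a, b) ≡ (237677, -1188385) mod (ℚ^×)²; places V = {2, 3, 5, 7, 11, 17, 19, 31, 41, ∞}.
(a,b)_2: α=0, β=-6; u≡5, v≡7 (mod 8); ε(u)ε(v)=0·1, αω(v)=0·0, βω(u)=-6·1; sum ≡ 0  ⇒  +1.
(a,b)_7: α=-2, u≡3; β=-2, v≡3 (mod 7); (3|7)=-1, (3|7)=-1; sign (−1)^0·-1^-2·-1^-2 = +1.
(a,b)_3: α=-4, u≡2; β=-4, v≡2 (mod 3); (2|3)=-1, (2|3)=-1; sign (−1)^0·-1^-4·-1^-4 = +1.
(a,b)_11: α=3, u≡4; β=3, v≡10 (mod 11); (4|11)=+1, (10|11)=-1; sign (−1)^1·+1^3·-1^3 = +1.
(a,b)_31: α=1, u≡1; β=1, v≡6 (mod 31); (1|31)=+1, (6|31)=-1; sign (−1)^1·+1^1·-1^1 = +1.
(a,b)_19: α=0, u≡17; β=2, v≡3 (mod 19); (17|19)=+1, (3|19)=-1; sign (−1)^0·+1^2·-1^0 = +1.
(a,b)_5: α=0, u≡3; β=-1, v≡2 (mod 5); (3|5)=-1, (2|5)=-1; sign (−1)^0·-1^-1·-1^0 = -1.
(a,b)_41: α=1, u≡4; β=1, v≡39 (mod 41); (4|41)=+1, (39|41)=+1; sign (−1)^0·+1^1·+1^1 = +1.
(a,b)_17: α=1, u≡6; β=-1, v≡8 (mod 17); (6|17)=-1, (8|17)=+1; sign (−1)^0·-1^-1·+1^1 = -1.
(a,b)_∞: sgn(237677)=+, sgn(-1188385)=−, so +1.
(237677, -1188385 / ℚ) ramifies at {5, 17}: a division algebra.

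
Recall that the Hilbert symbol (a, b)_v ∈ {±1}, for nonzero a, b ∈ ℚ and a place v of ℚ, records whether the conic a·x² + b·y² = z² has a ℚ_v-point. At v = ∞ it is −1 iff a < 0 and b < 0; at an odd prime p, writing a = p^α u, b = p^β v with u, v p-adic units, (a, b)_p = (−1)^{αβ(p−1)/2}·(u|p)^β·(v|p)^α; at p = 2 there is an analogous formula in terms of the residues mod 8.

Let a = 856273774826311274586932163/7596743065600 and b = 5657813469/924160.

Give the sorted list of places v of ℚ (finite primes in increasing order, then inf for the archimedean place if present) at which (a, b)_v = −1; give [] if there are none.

[5, 17, 19, 37]

(a, b) ≡ (274873, 13090) mod (ℚ^×)²; places V = {2, 3, 5, 7, 11, 13, 17, 19, 23, 37, 43, ∞}.
(a,b)_5: α=-2, u≡2; β=-1, v≡2 (mod 5); (2|5)=-1, (2|5)=-1; sign (−1)^0·-1^-1·-1^-2 = -1.
(a,b)_7: α=6, u≡1; β=3, v≡4 (mod 7); (1|7)=+1, (4|7)=+1; sign (−1)^0·+1^3·+1^6 = +1.
(a,b)_2: α=-18, β=-9; u≡1, v≡1 (mod 8); ε(u)ε(v)=0·0, αω(v)=-18·0, βω(u)=-9·0; sum ≡ 0  ⇒  +1.
(a,b)_17: α=3, u≡13; β=1, v≡12 (mod 17); (13|17)=+1, (12|17)=-1; sign (−1)^0·+1^1·-1^3 = -1.
(a,b)_11: α=6, u≡1; β=3, v≡6 (mod 11); (1|11)=+1, (6|11)=-1; sign (−1)^0·+1^3·-1^6 = +1.
(a,b)_19: α=-3, u≡14; β=-2, v≡18 (mod 19); (14|19)=-1, (18|19)=-1; sign (−1)^0·-1^-2·-1^-3 = -1.
(a,b)_∞: sgn(274873)=+, sgn(13090)=+, so +1.
(a,b)_37: α=1, u≡17; β=0, v≡22 (mod 37); (17|37)=-1, (22|37)=-1; sign (−1)^0·-1^0·-1^1 = -1.
(a,b)_43: α=2, u≡25; β=0, v≡26 (mod 43); (25|43)=+1, (26|43)=-1; sign (−1)^0·+1^0·-1^2 = +1.
(a,b)_13: α=-2, u≡1; β=0, v≡3 (mod 13); (1|13)=+1, (3|13)=+1; sign (−1)^0·+1^0·+1^-2 = +1.
(a,b)_23: α=1, u≡19; β=0, v≡8 (mod 23); (19|23)=-1, (8|23)=+1; sign (−1)^0·-1^0·+1^1 = +1.
(a,b)_3: α=12, u≡1; β=6, v≡1 (mod 3); (1|3)=+1, (1|3)=+1; sign (−1)^0·+1^6·+1^12 = +1.
(274873, 13090 / ℚ) ramifies at {5, 17, 19, 37}: a division algebra.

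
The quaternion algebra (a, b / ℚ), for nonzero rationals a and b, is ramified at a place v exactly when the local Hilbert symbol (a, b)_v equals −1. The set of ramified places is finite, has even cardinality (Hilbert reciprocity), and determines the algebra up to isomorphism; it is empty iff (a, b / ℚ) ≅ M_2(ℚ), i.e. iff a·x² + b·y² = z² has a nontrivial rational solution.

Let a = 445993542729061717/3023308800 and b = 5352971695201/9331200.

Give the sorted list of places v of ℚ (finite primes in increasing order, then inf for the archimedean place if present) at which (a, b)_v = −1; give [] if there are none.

[2, 29]

(a, b) ≡ (986, 2) mod (ℚ^×)²; places V = {2, 3, 5, 13, 17, 19, 29, ∞}.
(a,b)_5: α=-2, u≡1; β=-2, v≡2 (mod 5); (1|5)=+1, (2|5)=-1; sign (−1)^0·+1^-2·-1^-2 = +1.
(a,b)_2: α=-11, β=-9; u≡5, v≡1 (mod 8); ε(u)ε(v)=0·0, αω(v)=-11·0, βω(u)=-9·1; sum ≡ 1  ⇒  -1.
(a,b)_29: α=3, u≡9; β=2, v≡8 (mod 29); (9|29)=+1, (8|29)=-1; sign (−1)^0·+1^2·-1^3 = -1.
(a,b)_3: α=-10, u≡2; β=-6, v≡2 (mod 3); (2|3)=-1, (2|3)=-1; sign (−1)^0·-1^-6·-1^-10 = +1.
(a,b)_17: α=3, u≡3; β=2, v≡4 (mod 17); (3|17)=-1, (4|17)=+1; sign (−1)^0·-1^2·+1^3 = +1.
(a,b)_13: α=4, u≡6; β=2, v≡6 (mod 13); (6|13)=-1, (6|13)=-1; sign (−1)^0·-1^2·-1^4 = +1.
(a,b)_19: α=4, u≡1; β=4, v≡10 (mod 19); (1|19)=+1, (10|19)=-1; sign (−1)^0·+1^4·-1^4 = +1.
(a,b)_∞: sgn(986)=+, sgn(2)=+, so +1.
(986, 2 / ℚ) ramifies at {2, 29}: a division algebra.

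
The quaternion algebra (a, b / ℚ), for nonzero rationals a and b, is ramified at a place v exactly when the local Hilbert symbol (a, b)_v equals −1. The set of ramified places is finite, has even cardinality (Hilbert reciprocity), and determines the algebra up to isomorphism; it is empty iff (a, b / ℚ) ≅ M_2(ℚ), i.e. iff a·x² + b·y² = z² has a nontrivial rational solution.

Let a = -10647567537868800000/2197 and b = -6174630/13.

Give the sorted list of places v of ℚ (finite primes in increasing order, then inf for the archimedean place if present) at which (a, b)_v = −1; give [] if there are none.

[3, inf]

Mod squares: a ≡ -4290, b ≡ -910. Check v ∈ {∞, 2, 3, 5, 7, 11, 13}.
v=3: a=3^13·(≡1), b=3^6·(≡2) mod 3; (1|3)=+1, (2|3)=-1; (−1)^{13·6·1}·(+1)^6·(-1)^13 = -1.
v=11: a=11^3·(≡10), b=11^2·(≡5) mod 11; (10|11)=-1, (5|11)=+1; (−1)^{3·2·5}·(-1)^2·(+1)^3 = +1.
v=2: v_2(a)=15, v_2(b)=1; units ≡ 7, 1 (mod 8); ε·ε+αω+βω = 1·0+15·0+1·0 ≡ 0  ⇒  (a,b)_2 = +1.
v=5: a=5^5·(≡2), b=5^1·(≡3) mod 5; (2|5)=-1, (3|5)=-1; (−1)^{5·1·2}·(-1)^1·(-1)^5 = +1.
v=7: a=7^2·(≡2), b=7^1·(≡6) mod 7; (2|7)=+1, (6|7)=-1; (−1)^{2·1·3}·(+1)^1·(-1)^2 = +1.
v=13: a=13^-3·(≡6), b=13^-1·(≡6) mod 13; (6|13)=-1, (6|13)=-1; (−1)^{-3·-1·6}·(-1)^-1·(-1)^-3 = +1.
v=∞: -4290 < 0 and -910 < 0  ⇒  (a,b)_∞ = -1.
Ram(-4290, -910) = {3, ∞}; no ℚ_3-point on the conic.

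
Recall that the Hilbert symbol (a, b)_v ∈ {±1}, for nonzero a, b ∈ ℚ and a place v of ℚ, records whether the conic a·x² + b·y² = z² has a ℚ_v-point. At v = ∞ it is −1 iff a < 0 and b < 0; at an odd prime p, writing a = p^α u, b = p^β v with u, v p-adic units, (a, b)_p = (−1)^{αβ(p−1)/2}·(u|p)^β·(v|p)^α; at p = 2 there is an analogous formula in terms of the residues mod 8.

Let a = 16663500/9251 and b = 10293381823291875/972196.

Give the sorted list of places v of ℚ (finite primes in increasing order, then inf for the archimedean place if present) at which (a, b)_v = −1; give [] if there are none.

[5, 7]

Mod squares: a ≡ 385, b ≡ 3. Check v ∈ {∞, 2, 3, 5, 7, 11, 17, 23, 29}.
v=2: v_2(a)=2, v_2(b)=-2; units ≡ 1, 3 (mod 8); ε·ε+αω+βω = 0·1+2·1+-2·0 ≡ 0  ⇒  (a,b)_2 = +1.
v=∞: 385 > 0 and 3 > 0  ⇒  (a,b)_∞ = +1.
v=11: a=11^-1·(≡8), b=11^2·(≡1) mod 11; (8|11)=-1, (1|11)=+1; (−1)^{-1·2·5}·(-1)^2·(+1)^-1 = +1.
v=17: a=17^0·(≡5), b=17^-2·(≡10) mod 17; (5|17)=-1, (10|17)=-1; (−1)^{0·-2·8}·(-1)^-2·(-1)^0 = +1.
v=7: a=7^1·(≡6), b=7^6·(≡6) mod 7; (6|7)=-1, (6|7)=-1; (−1)^{1·6·3}·(-1)^6·(-1)^1 = -1.
v=23: a=23^2·(≡21), b=23^2·(≡6) mod 23; (21|23)=-1, (6|23)=+1; (−1)^{2·2·11}·(-1)^2·(+1)^2 = +1.
v=29: a=29^-2·(≡17), b=29^-2·(≡21) mod 29; (17|29)=-1, (21|29)=-1; (−1)^{-2·-2·14}·(-1)^-2·(-1)^-2 = +1.
v=3: a=3^2·(≡1), b=3^7·(≡1) mod 3; (1|3)=+1, (1|3)=+1; (−1)^{2·7·1}·(+1)^7·(+1)^2 = +1.
v=5: a=5^3·(≡3), b=5^4·(≡2) mod 5; (3|5)=-1, (2|5)=-1; (−1)^{3·4·2}·(-1)^4·(-1)^3 = -1.
|Ram(385, 3)| = 2, even; anisotropic at {5, 7}.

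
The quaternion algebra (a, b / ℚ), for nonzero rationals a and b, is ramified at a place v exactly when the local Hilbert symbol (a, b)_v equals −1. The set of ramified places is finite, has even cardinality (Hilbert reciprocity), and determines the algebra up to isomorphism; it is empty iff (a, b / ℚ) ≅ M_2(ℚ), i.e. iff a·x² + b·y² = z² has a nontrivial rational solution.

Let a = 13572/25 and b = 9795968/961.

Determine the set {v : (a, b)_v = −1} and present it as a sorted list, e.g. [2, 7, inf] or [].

[7, 29]

(a, b) ≡ (377, 182) mod (ℚ^×)²; places V = {2, 3, 5, 7, 13, 29, 31, ∞}.
(a,b)_29: α=1, u≡28; β=2, v≡12 (mod 29); (28|29)=+1, (12|29)=-1; sign (−1)^0·+1^2·-1^1 = -1.
(a,b)_2: α=2, β=7; u≡1, v≡3 (mod 8); ε(u)ε(v)=0·1, αω(v)=2·1, βω(u)=7·0; sum ≡ 0  ⇒  +1.
(a,b)_∞: sgn(377)=+, sgn(182)=+, so +1.
(a,b)_3: α=2, u≡2; β=0, v≡2 (mod 3); (2|3)=-1, (2|3)=-1; sign (−1)^0·-1^0·-1^2 = +1.
(a,b)_5: α=-2, u≡2; β=0, v≡3 (mod 5); (2|5)=-1, (3|5)=-1; sign (−1)^0·-1^0·-1^-2 = +1.
(a,b)_13: α=1, u≡9; β=1, v≡9 (mod 13); (9|13)=+1, (9|13)=+1; sign (−1)^0·+1^1·+1^1 = +1.
(a,b)_31: α=0, u≡1; β=-2, v≡30 (mod 31); (1|31)=+1, (30|31)=-1; sign (−1)^0·+1^-2·-1^0 = +1.
(a,b)_7: α=0, u≡5; β=1, v≡6 (mod 7); (5|7)=-1, (6|7)=-1; sign (−1)^0·-1^1·-1^0 = -1.
Ram(377, 182) = {7, 29}; no ℚ_7-point on the conic.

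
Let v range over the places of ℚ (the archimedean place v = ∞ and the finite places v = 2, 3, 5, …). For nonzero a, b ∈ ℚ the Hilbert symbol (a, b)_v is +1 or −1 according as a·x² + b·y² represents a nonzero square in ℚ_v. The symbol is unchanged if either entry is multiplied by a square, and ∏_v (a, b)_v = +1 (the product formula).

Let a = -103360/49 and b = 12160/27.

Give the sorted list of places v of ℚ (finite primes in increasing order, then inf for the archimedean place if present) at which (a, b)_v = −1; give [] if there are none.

(a, b) ≡ (-1615, 570) mod (ℚ^×)²; places V = {2, 3, 5, 7, 17, 19, ∞}.
(a,b)_19: α=1, u≡15; β=1, v≡4 (mod 19); (15|19)=-1, (4|19)=+1; sign (−1)^1·-1^1·+1^1 = +1.
(a,b)_∞: sgn(-1615)=−, sgn(570)=+, so +1.
(a,b)_7: α=-2, u≡2; β=0, v≡6 (mod 7); (2|7)=+1, (6|7)=-1; sign (−1)^0·+1^0·-1^-2 = +1.
(a,b)_17: α=1, u≡14; β=0, v≡9 (mod 17); (14|17)=-1, (9|17)=+1; sign (−1)^0·-1^0·+1^1 = +1.
(a,b)_2: α=6, β=7; u≡1, v≡5 (mod 8); ε(u)ε(v)=0·0, αω(v)=6·1, βω(u)=7·0; sum ≡ 0  ⇒  +1.
(a,b)_3: α=0, u≡2; β=-3, v≡1 (mod 3); (2|3)=-1, (1|3)=+1; sign (−1)^0·-1^-3·+1^0 = -1.
(a,b)_5: α=1, u≡2; β=1, v≡1 (mod 5); (2|5)=-1, (1|5)=+1; sign (−1)^0·-1^1·+1^1 = -1.
(-1615, 570 / ℚ) ramifies at {3, 5}: a division algebra.

[3, 5]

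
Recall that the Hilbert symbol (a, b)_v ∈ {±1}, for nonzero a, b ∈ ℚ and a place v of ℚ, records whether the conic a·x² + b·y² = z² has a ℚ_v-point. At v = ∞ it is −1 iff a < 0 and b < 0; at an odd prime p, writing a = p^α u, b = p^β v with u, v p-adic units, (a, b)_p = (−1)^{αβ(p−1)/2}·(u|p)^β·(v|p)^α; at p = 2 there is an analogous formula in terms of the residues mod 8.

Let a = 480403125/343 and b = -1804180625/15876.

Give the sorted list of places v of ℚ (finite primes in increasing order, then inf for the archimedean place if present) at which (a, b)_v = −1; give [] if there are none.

Mod squares: a ≡ 597835, b ≡ -17081. Check v ∈ {∞, 2, 3, 5, 7, 13, 19, 29, 31}.
v=2: v_2(a)=0, v_2(b)=-2; units ≡ 3, 7 (mod 8); ε·ε+αω+βω = 1·1+0·0+-2·1 ≡ 1  ⇒  (a,b)_2 = -1.
v=∞: 597835 > 0 and -17081 < 0  ⇒  (a,b)_∞ = +1.
v=31: a=31^1·(≡3), b=31^1·(≡14) mod 31; (3|31)=-1, (14|31)=+1; (−1)^{1·1·15}·(-1)^1·(+1)^1 = +1.
v=5: a=5^5·(≡3), b=5^4·(≡1) mod 5; (3|5)=-1, (1|5)=+1; (−1)^{5·4·2}·(-1)^4·(+1)^5 = +1.
v=19: a=19^1·(≡11), b=19^1·(≡3) mod 19; (11|19)=+1, (3|19)=-1; (−1)^{1·1·9}·(+1)^1·(-1)^1 = +1.
v=7: a=7^-3·(≡6), b=7^-2·(≡6) mod 7; (6|7)=-1, (6|7)=-1; (−1)^{-3·-2·3}·(-1)^-2·(-1)^-3 = -1.
v=29: a=29^1·(≡9), b=29^1·(≡13) mod 29; (9|29)=+1, (13|29)=+1; (−1)^{1·1·14}·(+1)^1·(+1)^1 = +1.
v=13: a=13^0·(≡4), b=13^2·(≡9) mod 13; (4|13)=+1, (9|13)=+1; (−1)^{0·2·6}·(+1)^2·(+1)^0 = +1.
v=3: a=3^2·(≡1), b=3^-4·(≡1) mod 3; (1|3)=+1, (1|3)=+1; (−1)^{2·-4·1}·(+1)^-4·(+1)^2 = +1.
Ram(597835, -17081) = {2, 7}; no ℚ_2-point on the conic.

[2, 7]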